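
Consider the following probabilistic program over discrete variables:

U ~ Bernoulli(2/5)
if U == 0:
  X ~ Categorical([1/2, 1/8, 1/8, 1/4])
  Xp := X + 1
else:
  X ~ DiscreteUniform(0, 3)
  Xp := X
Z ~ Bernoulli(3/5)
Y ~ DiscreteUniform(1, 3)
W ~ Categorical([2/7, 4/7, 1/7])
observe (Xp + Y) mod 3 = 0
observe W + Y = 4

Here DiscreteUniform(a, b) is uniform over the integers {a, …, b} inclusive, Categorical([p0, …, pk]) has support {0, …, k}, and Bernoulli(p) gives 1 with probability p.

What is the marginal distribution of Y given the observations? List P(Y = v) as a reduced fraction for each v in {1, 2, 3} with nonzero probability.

P(Y=2) = 1/3, P(Y=3) = 2/3

Enumerate traces; 12 have nonzero weight after conditioning:
  (U=0, X=0, Z=0, Y=2, W=2) weight 1/175
  (U=0, X=0, Z=1, Y=2, W=2) weight 3/350
  (U=0, X=2, Z=0, Y=3, W=1) weight 1/175
  (U=0, X=2, Z=1, Y=3, W=1) weight 3/350
  (U=0, X=3, Z=0, Y=2, W=2) weight 1/350
  (U=0, X=3, Z=1, Y=2, W=2) weight 3/700
  (U=1, X=0, Z=0, Y=3, W=1) weight 4/525
  (U=1, X=0, Z=1, Y=3, W=1) weight 2/175
  … 4 more
Group by Y:
  weight(Y=2) = 11/420
  weight(Y=3) = 11/210
Total weight = 11/420 + 11/210 = 11/140
P(Y=2 | obs) = 11/420 / 11/140 = 1/3
P(Y=3 | obs) = 11/210 / 11/140 = 2/3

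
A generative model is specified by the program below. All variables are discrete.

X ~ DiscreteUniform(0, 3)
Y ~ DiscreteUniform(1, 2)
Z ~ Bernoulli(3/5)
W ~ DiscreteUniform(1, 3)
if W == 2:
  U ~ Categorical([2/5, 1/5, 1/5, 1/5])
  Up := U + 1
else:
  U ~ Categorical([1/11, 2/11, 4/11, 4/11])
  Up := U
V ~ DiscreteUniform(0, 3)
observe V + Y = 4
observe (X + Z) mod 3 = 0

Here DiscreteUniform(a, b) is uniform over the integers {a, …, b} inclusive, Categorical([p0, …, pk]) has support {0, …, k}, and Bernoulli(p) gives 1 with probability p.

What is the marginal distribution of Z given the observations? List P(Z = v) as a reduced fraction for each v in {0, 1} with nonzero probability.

P(Z=0) = 4/7, P(Z=1) = 3/7

Enumerate traces; 72 have nonzero weight after conditioning:
  (X=0, Y=1, Z=0, W=1, U=0, V=3) weight 1/2640
  (X=0, Y=1, Z=0, W=1, U=1, V=3) weight 1/1320
  (X=0, Y=1, Z=0, W=1, U=2, V=3) weight 1/660
  (X=0, Y=1, Z=0, W=1, U=3, V=3) weight 1/660
  (X=0, Y=1, Z=0, W=2, U=0, V=3) weight 1/600
  (X=0, Y=1, Z=0, W=2, U=1, V=3) weight 1/1200
  (X=0, Y=1, Z=0, W=2, U=2, V=3) weight 1/1200
  (X=0, Y=1, Z=0, W=2, U=3, V=3) weight 1/1200
  (X=2, Y=1, Z=1, W=1, U=0, V=3) weight 1/1760
  … 63 more
Group by Z:
  weight(Z=0) = 1/20
  weight(Z=1) = 3/80
Total weight = 1/20 + 3/80 = 7/80
P(Z=0 | obs) = 1/20 / 7/80 = 4/7
P(Z=1 | obs) = 3/80 / 7/80 = 3/7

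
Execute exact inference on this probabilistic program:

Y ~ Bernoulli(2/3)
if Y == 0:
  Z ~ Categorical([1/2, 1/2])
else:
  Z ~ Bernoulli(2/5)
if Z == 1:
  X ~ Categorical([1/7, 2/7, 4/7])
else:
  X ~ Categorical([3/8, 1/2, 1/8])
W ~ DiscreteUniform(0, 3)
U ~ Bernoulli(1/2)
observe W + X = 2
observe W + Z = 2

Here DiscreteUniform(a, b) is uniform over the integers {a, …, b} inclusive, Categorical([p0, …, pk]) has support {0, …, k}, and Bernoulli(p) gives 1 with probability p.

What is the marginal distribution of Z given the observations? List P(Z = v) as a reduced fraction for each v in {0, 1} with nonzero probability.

Enumerate traces; 8 have nonzero weight after conditioning:
  (Y=0, Z=0, X=0, W=2, U=0) weight 1/128
  (Y=0, Z=0, X=0, W=2, U=1) weight 1/128
  (Y=0, Z=1, X=1, W=1, U=0) weight 1/168
  (Y=0, Z=1, X=1, W=1, U=1) weight 1/168
  (Y=1, Z=0, X=0, W=2, U=0) weight 3/160
  (Y=1, Z=0, X=0, W=2, U=1) weight 3/160
  (Y=1, Z=1, X=1, W=1, U=0) weight 1/105
  (Y=1, Z=1, X=1, W=1, U=1) weight 1/105
Group by Z:
  weight(Z=0) = 17/320
  weight(Z=1) = 13/420
Total weight = 17/320 + 13/420 = 113/1344
P(Z=0 | obs) = 17/320 / 113/1344 = 357/565
P(Z=1 | obs) = 13/420 / 113/1344 = 208/565

P(Z=0) = 357/565, P(Z=1) = 208/565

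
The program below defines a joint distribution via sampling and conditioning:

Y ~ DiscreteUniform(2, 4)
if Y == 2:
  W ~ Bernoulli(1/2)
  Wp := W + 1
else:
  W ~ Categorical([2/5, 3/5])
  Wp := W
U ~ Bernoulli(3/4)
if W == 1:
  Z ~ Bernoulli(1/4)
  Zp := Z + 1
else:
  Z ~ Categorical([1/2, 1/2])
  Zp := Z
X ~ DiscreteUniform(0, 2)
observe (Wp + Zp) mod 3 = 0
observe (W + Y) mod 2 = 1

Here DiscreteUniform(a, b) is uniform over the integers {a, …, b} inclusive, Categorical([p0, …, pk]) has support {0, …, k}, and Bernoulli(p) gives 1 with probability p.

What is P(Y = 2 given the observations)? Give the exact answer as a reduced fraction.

P(Y = 2 | obs) = 15/29

Enumerate traces; 18 have nonzero weight after conditioning:
  (Y=2, W=1, U=0, Z=0, X=0) weight 1/96
  (Y=2, W=1, U=0, Z=0, X=1) weight 1/96
  (Y=2, W=1, U=0, Z=0, X=2) weight 1/96
  (Y=2, W=1, U=1, Z=0, X=0) weight 1/32
  (Y=2, W=1, U=1, Z=0, X=1) weight 1/32
  (Y=2, W=1, U=1, Z=0, X=2) weight 1/32
  (Y=3, W=0, U=0, Z=0, X=0) weight 1/180
  (Y=3, W=0, U=0, Z=0, X=1) weight 1/180
  (Y=4, W=1, U=0, Z=1, X=0) weight 1/240
  … 9 more
Group by Y:
  weight(Y=2) = 1/8
  weight(Y=3) = 1/15
  weight(Y=4) = 1/20
Total weight = 1/8 + 1/15 + 1/20 = 29/120
P(Y=2 | obs) = 1/8 / 29/120 = 15/29
P(Y=3 | obs) = 1/15 / 29/120 = 8/29
P(Y=4 | obs) = 1/20 / 29/120 = 6/29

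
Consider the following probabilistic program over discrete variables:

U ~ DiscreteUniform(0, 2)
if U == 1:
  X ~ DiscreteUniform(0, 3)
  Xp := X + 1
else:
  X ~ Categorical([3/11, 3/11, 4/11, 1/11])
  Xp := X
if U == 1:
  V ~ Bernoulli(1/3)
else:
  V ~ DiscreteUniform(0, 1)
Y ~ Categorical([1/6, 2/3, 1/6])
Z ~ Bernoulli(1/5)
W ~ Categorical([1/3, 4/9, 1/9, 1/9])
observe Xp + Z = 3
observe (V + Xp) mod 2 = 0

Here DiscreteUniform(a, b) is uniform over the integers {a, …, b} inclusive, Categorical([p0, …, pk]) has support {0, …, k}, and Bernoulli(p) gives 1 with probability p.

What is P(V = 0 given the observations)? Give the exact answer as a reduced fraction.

P(V = 0 | obs) = 35/81

Enumerate traces; 72 have nonzero weight after conditioning:
  (U=0, X=2, V=0, Y=0, Z=1, W=0) weight 1/1485
  (U=0, X=2, V=0, Y=0, Z=1, W=1) weight 4/4455
  (U=0, X=2, V=0, Y=0, Z=1, W=2) weight 1/4455
  (U=0, X=2, V=0, Y=0, Z=1, W=3) weight 1/4455
  (U=0, X=2, V=0, Y=1, Z=1, W=0) weight 4/1485
  (U=0, X=2, V=0, Y=1, Z=1, W=1) weight 16/4455
  (U=0, X=2, V=0, Y=1, Z=1, W=2) weight 4/4455
  (U=0, X=2, V=0, Y=1, Z=1, W=3) weight 4/4455
  (U=0, X=3, V=1, Y=0, Z=0, W=0) weight 1/1485
  … 63 more
Group by V:
  weight(V=0) = 7/198
  weight(V=1) = 23/495
Total weight = 7/198 + 23/495 = 9/110
P(V=0 | obs) = 7/198 / 9/110 = 35/81
P(V=1 | obs) = 23/495 / 9/110 = 46/81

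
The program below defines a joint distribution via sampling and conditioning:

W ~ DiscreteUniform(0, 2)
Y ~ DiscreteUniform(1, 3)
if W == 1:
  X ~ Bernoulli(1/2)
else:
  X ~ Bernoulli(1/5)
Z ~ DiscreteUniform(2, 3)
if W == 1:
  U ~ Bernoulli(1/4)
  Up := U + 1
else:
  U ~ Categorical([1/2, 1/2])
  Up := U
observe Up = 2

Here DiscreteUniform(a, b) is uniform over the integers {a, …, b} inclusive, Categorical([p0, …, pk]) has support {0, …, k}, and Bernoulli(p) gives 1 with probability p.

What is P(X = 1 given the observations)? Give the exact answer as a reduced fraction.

Enumerate traces; 12 have nonzero weight after conditioning:
  (W=1, Y=1, X=0, Z=2, U=1) weight 1/144
  (W=1, Y=1, X=0, Z=3, U=1) weight 1/144
  (W=1, Y=1, X=1, Z=2, U=1) weight 1/144
  (W=1, Y=1, X=1, Z=3, U=1) weight 1/144
  (W=1, Y=2, X=0, Z=2, U=1) weight 1/144
  (W=1, Y=2, X=0, Z=3, U=1) weight 1/144
  (W=1, Y=2, X=1, Z=2, U=1) weight 1/144
  (W=1, Y=2, X=1, Z=3, U=1) weight 1/144
  … 4 more
Group by X:
  weight(X=0) = 1/24
  weight(X=1) = 1/24
Total weight = 1/24 + 1/24 = 1/12
P(X=0 | obs) = 1/24 / 1/12 = 1/2
P(X=1 | obs) = 1/24 / 1/12 = 1/2

P(X = 1 | obs) = 1/2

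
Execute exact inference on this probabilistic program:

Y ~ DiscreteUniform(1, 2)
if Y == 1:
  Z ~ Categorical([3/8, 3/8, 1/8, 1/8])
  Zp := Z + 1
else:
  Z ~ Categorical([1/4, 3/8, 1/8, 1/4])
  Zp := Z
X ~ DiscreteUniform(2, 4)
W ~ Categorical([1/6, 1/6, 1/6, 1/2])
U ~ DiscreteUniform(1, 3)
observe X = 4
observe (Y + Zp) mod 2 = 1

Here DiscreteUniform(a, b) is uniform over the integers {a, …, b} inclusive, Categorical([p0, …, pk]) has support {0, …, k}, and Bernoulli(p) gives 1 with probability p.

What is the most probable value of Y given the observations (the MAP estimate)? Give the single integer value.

Enumerate traces; 48 have nonzero weight after conditioning:
  (Y=1, Z=1, X=4, W=0, U=1) weight 1/288
  (Y=1, Z=1, X=4, W=0, U=2) weight 1/288
  (Y=1, Z=1, X=4, W=0, U=3) weight 1/288
  (Y=1, Z=1, X=4, W=1, U=1) weight 1/288
  (Y=1, Z=1, X=4, W=1, U=2) weight 1/288
  (Y=1, Z=1, X=4, W=1, U=3) weight 1/288
  (Y=1, Z=1, X=4, W=2, U=1) weight 1/288
  (Y=1, Z=1, X=4, W=2, U=2) weight 1/288
  (Y=2, Z=1, X=4, W=0, U=1) weight 1/288
  … 39 more
Group by Y:
  weight(Y=1) = 1/12
  weight(Y=2) = 5/48
Total weight = 1/12 + 5/48 = 3/16
P(Y=1 | obs) = 1/12 / 3/16 = 4/9
P(Y=2 | obs) = 5/48 / 3/16 = 5/9
argmax = 2

argmax_v P(Y = v | obs) = 2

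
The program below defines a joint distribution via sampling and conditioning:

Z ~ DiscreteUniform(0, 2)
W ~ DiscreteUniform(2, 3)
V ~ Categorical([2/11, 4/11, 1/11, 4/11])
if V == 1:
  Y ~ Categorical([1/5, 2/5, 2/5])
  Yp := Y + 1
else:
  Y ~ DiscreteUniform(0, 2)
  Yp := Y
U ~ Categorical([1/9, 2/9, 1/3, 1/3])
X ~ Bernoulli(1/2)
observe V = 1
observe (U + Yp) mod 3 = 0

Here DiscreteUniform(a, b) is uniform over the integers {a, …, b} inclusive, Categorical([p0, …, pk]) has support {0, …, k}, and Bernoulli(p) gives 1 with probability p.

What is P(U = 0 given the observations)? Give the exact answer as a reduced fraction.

Enumerate traces; 48 have nonzero weight after conditioning:
  (Z=0, W=2, V=1, Y=0, U=2, X=0) weight 1/495
  (Z=0, W=2, V=1, Y=0, U=2, X=1) weight 1/495
  (Z=0, W=2, V=1, Y=1, U=1, X=0) weight 4/1485
  (Z=0, W=2, V=1, Y=1, U=1, X=1) weight 4/1485
  (Z=0, W=2, V=1, Y=2, U=0, X=0) weight 2/1485
  (Z=0, W=2, V=1, Y=2, U=0, X=1) weight 2/1485
  (Z=0, W=2, V=1, Y=2, U=3, X=0) weight 2/495
  (Z=0, W=2, V=1, Y=2, U=3, X=1) weight 2/495
  … 40 more
Group by U:
  weight(U=0) = 8/495
  weight(U=1) = 16/495
  weight(U=2) = 4/165
  weight(U=3) = 8/165
Total weight = 8/495 + 16/495 + 4/165 + 8/165 = 4/33
P(U=0 | obs) = 8/495 / 4/33 = 2/15
P(U=1 | obs) = 16/495 / 4/33 = 4/15
P(U=2 | obs) = 4/165 / 4/33 = 1/5
P(U=3 | obs) = 8/165 / 4/33 = 2/5

P(U = 0 | obs) = 2/15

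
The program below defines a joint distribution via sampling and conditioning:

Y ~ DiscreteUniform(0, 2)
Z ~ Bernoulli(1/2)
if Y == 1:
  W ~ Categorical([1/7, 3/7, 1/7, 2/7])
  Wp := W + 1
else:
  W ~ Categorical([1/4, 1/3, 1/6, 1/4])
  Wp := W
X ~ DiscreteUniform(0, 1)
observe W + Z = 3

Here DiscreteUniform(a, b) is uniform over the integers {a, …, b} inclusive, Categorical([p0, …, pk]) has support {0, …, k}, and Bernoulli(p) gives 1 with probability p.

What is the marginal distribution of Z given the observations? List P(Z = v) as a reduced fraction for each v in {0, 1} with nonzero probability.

Enumerate traces; 12 have nonzero weight after conditioning:
  (Y=0, Z=0, W=3, X=0) weight 1/48
  (Y=0, Z=0, W=3, X=1) weight 1/48
  (Y=0, Z=1, W=2, X=0) weight 1/72
  (Y=0, Z=1, W=2, X=1) weight 1/72
  (Y=1, Z=0, W=3, X=0) weight 1/42
  (Y=1, Z=0, W=3, X=1) weight 1/42
  (Y=1, Z=1, W=2, X=0) weight 1/84
  (Y=1, Z=1, W=2, X=1) weight 1/84
  … 4 more
Group by Z:
  weight(Z=0) = 11/84
  weight(Z=1) = 5/63
Total weight = 11/84 + 5/63 = 53/252
P(Z=0 | obs) = 11/84 / 53/252 = 33/53
P(Z=1 | obs) = 5/63 / 53/252 = 20/53

P(Z=0) = 33/53, P(Z=1) = 20/53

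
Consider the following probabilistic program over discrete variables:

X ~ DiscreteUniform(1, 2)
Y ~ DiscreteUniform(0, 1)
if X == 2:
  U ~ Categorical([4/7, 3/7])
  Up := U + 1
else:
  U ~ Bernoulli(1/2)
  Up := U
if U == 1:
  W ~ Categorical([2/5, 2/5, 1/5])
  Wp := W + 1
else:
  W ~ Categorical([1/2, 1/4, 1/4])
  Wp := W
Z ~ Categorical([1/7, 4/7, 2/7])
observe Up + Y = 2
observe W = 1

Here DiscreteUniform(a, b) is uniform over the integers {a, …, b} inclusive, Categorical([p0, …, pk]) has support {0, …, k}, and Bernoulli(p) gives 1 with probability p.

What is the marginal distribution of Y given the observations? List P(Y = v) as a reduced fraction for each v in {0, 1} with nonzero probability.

Enumerate traces; 9 have nonzero weight after conditioning:
  (X=1, Y=1, U=1, W=1, Z=0) weight 1/140
  (X=1, Y=1, U=1, W=1, Z=1) weight 1/35
  (X=1, Y=1, U=1, W=1, Z=2) weight 1/70
  (X=2, Y=0, U=1, W=1, Z=0) weight 3/490
  (X=2, Y=0, U=1, W=1, Z=1) weight 6/245
  (X=2, Y=0, U=1, W=1, Z=2) weight 3/245
  (X=2, Y=1, U=0, W=1, Z=0) weight 1/196
  (X=2, Y=1, U=0, W=1, Z=1) weight 1/49
  … 1 more
Group by Y:
  weight(Y=0) = 3/70
  weight(Y=1) = 3/35
Total weight = 3/70 + 3/35 = 9/70
P(Y=0 | obs) = 3/70 / 9/70 = 1/3
P(Y=1 | obs) = 3/35 / 9/70 = 2/3

P(Y=0) = 1/3, P(Y=1) = 2/3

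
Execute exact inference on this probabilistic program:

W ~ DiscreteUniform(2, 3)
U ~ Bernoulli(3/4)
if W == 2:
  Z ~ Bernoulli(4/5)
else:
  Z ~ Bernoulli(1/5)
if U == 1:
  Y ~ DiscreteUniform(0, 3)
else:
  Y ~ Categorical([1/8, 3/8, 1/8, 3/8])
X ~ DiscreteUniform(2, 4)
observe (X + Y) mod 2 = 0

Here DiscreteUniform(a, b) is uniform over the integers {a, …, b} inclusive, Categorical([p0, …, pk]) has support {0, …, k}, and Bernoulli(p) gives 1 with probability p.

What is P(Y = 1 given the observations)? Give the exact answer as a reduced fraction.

P(Y = 1 | obs) = 9/46

Enumerate traces; 48 have nonzero weight after conditioning:
  (W=2, U=0, Z=0, Y=0, X=2) weight 1/960
  (W=2, U=0, Z=0, Y=0, X=4) weight 1/960
  (W=2, U=0, Z=0, Y=1, X=3) weight 1/320
  (W=2, U=0, Z=0, Y=2, X=2) weight 1/960
  (W=2, U=0, Z=0, Y=2, X=4) weight 1/960
  (W=2, U=0, Z=0, Y=3, X=3) weight 1/320
  (W=2, U=0, Z=1, Y=0, X=2) weight 1/240
  (W=2, U=0, Z=1, Y=0, X=4) weight 1/240
  … 40 more
Group by Y:
  weight(Y=0) = 7/48
  weight(Y=1) = 3/32
  weight(Y=2) = 7/48
  weight(Y=3) = 3/32
Total weight = 7/48 + 3/32 + 7/48 + 3/32 = 23/48
P(Y=0 | obs) = 7/48 / 23/48 = 7/23
P(Y=1 | obs) = 3/32 / 23/48 = 9/46
P(Y=2 | obs) = 7/48 / 23/48 = 7/23
P(Y=3 | obs) = 3/32 / 23/48 = 9/46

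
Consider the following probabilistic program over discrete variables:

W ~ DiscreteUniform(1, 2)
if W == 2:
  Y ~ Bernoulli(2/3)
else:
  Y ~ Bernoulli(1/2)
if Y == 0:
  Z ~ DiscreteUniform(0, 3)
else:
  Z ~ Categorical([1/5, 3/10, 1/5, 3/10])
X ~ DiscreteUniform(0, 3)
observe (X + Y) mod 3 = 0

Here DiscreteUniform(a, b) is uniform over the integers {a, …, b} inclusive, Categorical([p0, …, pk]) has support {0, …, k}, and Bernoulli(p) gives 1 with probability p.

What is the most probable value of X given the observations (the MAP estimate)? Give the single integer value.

argmax_v P(X = v | obs) = 2

Enumerate traces; 24 have nonzero weight after conditioning:
  (W=1, Y=0, Z=0, X=0) weight 1/64
  (W=1, Y=0, Z=0, X=3) weight 1/64
  (W=1, Y=0, Z=1, X=0) weight 1/64
  (W=1, Y=0, Z=1, X=3) weight 1/64
  (W=1, Y=0, Z=2, X=0) weight 1/64
  (W=1, Y=0, Z=2, X=3) weight 1/64
  (W=1, Y=0, Z=3, X=0) weight 1/64
  (W=1, Y=0, Z=3, X=3) weight 1/64
  (W=1, Y=1, Z=0, X=2) weight 1/80
  … 15 more
Group by X:
  weight(X=0) = 5/48
  weight(X=2) = 7/48
  weight(X=3) = 5/48
Total weight = 5/48 + 7/48 + 5/48 = 17/48
P(X=0 | obs) = 5/48 / 17/48 = 5/17
P(X=2 | obs) = 7/48 / 17/48 = 7/17
P(X=3 | obs) = 5/48 / 17/48 = 5/17
argmax = 2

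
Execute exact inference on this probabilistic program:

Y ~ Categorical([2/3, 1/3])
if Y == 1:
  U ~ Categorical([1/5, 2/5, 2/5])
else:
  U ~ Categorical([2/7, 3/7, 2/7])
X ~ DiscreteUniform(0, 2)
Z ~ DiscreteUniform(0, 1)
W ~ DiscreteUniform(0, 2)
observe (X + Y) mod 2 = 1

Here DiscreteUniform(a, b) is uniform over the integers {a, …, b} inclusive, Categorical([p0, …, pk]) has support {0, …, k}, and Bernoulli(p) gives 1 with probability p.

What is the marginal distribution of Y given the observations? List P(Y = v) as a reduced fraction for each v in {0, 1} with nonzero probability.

Enumerate traces; 54 have nonzero weight after conditioning:
  (Y=0, U=0, X=1, Z=0, W=0) weight 2/189
  (Y=0, U=0, X=1, Z=0, W=1) weight 2/189
  (Y=0, U=0, X=1, Z=0, W=2) weight 2/189
  (Y=0, U=0, X=1, Z=1, W=0) weight 2/189
  (Y=0, U=0, X=1, Z=1, W=1) weight 2/189
  (Y=0, U=0, X=1, Z=1, W=2) weight 2/189
  (Y=0, U=1, X=1, Z=0, W=0) weight 1/63
  (Y=0, U=1, X=1, Z=0, W=1) weight 1/63
  (Y=1, U=0, X=0, Z=0, W=0) weight 1/270
  … 45 more
Group by Y:
  weight(Y=0) = 2/9
  weight(Y=1) = 2/9
Total weight = 2/9 + 2/9 = 4/9
P(Y=0 | obs) = 2/9 / 4/9 = 1/2
P(Y=1 | obs) = 2/9 / 4/9 = 1/2

P(Y=0) = 1/2, P(Y=1) = 1/2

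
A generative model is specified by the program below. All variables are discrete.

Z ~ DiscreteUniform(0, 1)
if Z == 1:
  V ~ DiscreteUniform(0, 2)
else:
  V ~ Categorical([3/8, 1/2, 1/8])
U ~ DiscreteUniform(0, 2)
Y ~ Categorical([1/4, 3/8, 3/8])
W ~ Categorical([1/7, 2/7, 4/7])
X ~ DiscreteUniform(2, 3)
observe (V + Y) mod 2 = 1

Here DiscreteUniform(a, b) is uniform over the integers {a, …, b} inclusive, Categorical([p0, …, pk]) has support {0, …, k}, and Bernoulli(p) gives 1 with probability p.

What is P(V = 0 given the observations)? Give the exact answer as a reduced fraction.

P(V = 0 | obs) = 51/184

Enumerate traces; 144 have nonzero weight after conditioning:
  (Z=0, V=0, U=0, Y=1, W=0, X=2) weight 3/1792
  (Z=0, V=0, U=0, Y=1, W=0, X=3) weight 3/1792
  (Z=0, V=0, U=0, Y=1, W=1, X=2) weight 3/896
  (Z=0, V=0, U=0, Y=1, W=1, X=3) weight 3/896
  (Z=0, V=0, U=0, Y=1, W=2, X=2) weight 3/448
  (Z=0, V=0, U=0, Y=1, W=2, X=3) weight 3/448
  (Z=0, V=0, U=1, Y=1, W=0, X=2) weight 3/1792
  (Z=0, V=0, U=1, Y=1, W=0, X=3) weight 3/1792
  (Z=0, V=1, U=0, Y=0, W=0, X=2) weight 1/672
  (Z=0, V=2, U=0, Y=1, W=0, X=2) weight 1/1792
  … 134 more
Group by V:
  weight(V=0) = 17/128
  weight(V=1) = 25/96
  weight(V=2) = 11/128
Total weight = 17/128 + 25/96 + 11/128 = 23/48
P(V=0 | obs) = 17/128 / 23/48 = 51/184
P(V=1 | obs) = 25/96 / 23/48 = 25/46
P(V=2 | obs) = 11/128 / 23/48 = 33/184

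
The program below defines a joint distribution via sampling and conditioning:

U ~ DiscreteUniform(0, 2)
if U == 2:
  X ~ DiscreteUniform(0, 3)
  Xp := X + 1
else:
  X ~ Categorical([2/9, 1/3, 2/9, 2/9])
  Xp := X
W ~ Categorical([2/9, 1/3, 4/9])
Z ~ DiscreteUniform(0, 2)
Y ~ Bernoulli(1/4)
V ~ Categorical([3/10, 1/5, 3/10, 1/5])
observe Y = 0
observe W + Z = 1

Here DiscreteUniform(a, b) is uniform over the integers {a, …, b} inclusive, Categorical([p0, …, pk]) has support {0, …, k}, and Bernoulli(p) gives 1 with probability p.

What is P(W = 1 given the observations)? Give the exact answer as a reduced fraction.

Enumerate traces; 96 have nonzero weight after conditioning:
  (U=0, X=0, W=0, Z=1, Y=0, V=0) weight 1/810
  (U=0, X=0, W=0, Z=1, Y=0, V=1) weight 1/1215
  (U=0, X=0, W=0, Z=1, Y=0, V=2) weight 1/810
  (U=0, X=0, W=0, Z=1, Y=0, V=3) weight 1/1215
  (U=0, X=0, W=1, Z=0, Y=0, V=0) weight 1/540
  (U=0, X=0, W=1, Z=0, Y=0, V=1) weight 1/810
  (U=0, X=0, W=1, Z=0, Y=0, V=2) weight 1/540
  (U=0, X=0, W=1, Z=0, Y=0, V=3) weight 1/810
  … 88 more
Group by W:
  weight(W=0) = 1/18
  weight(W=1) = 1/12
Total weight = 1/18 + 1/12 = 5/36
P(W=0 | obs) = 1/18 / 5/36 = 2/5
P(W=1 | obs) = 1/12 / 5/36 = 3/5

P(W = 1 | obs) = 3/5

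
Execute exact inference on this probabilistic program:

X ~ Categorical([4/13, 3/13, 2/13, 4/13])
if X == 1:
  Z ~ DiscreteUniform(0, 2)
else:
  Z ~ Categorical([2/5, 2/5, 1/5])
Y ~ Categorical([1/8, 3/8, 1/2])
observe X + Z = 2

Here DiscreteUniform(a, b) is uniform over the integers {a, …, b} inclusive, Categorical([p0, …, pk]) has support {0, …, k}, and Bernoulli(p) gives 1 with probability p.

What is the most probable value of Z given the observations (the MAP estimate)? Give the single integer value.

argmax_v P(Z = v | obs) = 1

Enumerate traces; 9 have nonzero weight after conditioning:
  (X=0, Z=2, Y=0) weight 1/130
  (X=0, Z=2, Y=1) weight 3/130
  (X=0, Z=2, Y=2) weight 2/65
  (X=1, Z=1, Y=0) weight 1/104
  (X=1, Z=1, Y=1) weight 3/104
  (X=1, Z=1, Y=2) weight 1/26
  (X=2, Z=0, Y=0) weight 1/130
  (X=2, Z=0, Y=1) weight 3/130
  … 1 more
Group by Z:
  weight(Z=0) = 4/65
  weight(Z=1) = 1/13
  weight(Z=2) = 4/65
Total weight = 4/65 + 1/13 + 4/65 = 1/5
P(Z=0 | obs) = 4/65 / 1/5 = 4/13
P(Z=1 | obs) = 1/13 / 1/5 = 5/13
P(Z=2 | obs) = 4/65 / 1/5 = 4/13
argmax = 1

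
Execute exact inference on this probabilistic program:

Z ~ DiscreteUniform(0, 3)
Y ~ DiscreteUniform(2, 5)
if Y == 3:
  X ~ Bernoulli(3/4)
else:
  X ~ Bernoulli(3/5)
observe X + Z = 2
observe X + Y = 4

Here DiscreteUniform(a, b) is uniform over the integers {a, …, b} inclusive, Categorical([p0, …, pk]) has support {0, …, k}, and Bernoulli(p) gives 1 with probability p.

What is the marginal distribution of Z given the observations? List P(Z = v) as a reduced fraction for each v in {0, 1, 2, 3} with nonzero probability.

P(Z=1) = 15/23, P(Z=2) = 8/23

Enumerate traces; 2 have nonzero weight after conditioning:
  (Z=1, Y=3, X=1) weight 3/64
  (Z=2, Y=4, X=0) weight 1/40
Group by Z:
  weight(Z=1) = 3/64
  weight(Z=2) = 1/40
Total weight = 3/64 + 1/40 = 23/320
P(Z=1 | obs) = 3/64 / 23/320 = 15/23
P(Z=2 | obs) = 1/40 / 23/320 = 8/23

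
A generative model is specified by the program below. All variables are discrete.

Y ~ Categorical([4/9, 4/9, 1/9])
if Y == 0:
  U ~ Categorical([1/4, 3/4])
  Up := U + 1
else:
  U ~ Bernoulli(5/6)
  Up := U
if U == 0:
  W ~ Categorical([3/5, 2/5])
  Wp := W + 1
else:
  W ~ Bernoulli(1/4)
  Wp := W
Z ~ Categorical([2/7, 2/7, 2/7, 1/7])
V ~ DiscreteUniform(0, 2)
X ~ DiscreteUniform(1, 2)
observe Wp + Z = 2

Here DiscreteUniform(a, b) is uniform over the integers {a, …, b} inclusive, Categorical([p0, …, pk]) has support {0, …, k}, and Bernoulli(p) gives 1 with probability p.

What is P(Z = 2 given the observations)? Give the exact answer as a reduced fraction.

Enumerate traces; 72 have nonzero weight after conditioning:
  (Y=0, U=0, W=0, Z=1, V=0, X=1) weight 1/315
  (Y=0, U=0, W=0, Z=1, V=0, X=2) weight 1/315
  (Y=0, U=0, W=0, Z=1, V=1, X=1) weight 1/315
  (Y=0, U=0, W=0, Z=1, V=1, X=2) weight 1/315
  (Y=0, U=0, W=0, Z=1, V=2, X=1) weight 1/315
  (Y=0, U=0, W=0, Z=1, V=2, X=2) weight 1/315
  (Y=0, U=0, W=1, Z=0, V=0, X=1) weight 2/945
  (Y=0, U=0, W=1, Z=0, V=0, X=2) weight 2/945
  (Y=0, U=1, W=0, Z=2, V=0, X=1) weight 1/84
  … 63 more
Group by Z:
  weight(Z=0) = 22/945
  weight(Z=1) = 347/3780
  weight(Z=2) = 43/252
Total weight = 22/945 + 347/3780 + 43/252 = 2/7
P(Z=0 | obs) = 22/945 / 2/7 = 11/135
P(Z=1 | obs) = 347/3780 / 2/7 = 347/1080
P(Z=2 | obs) = 43/252 / 2/7 = 43/72

P(Z = 2 | obs) = 43/72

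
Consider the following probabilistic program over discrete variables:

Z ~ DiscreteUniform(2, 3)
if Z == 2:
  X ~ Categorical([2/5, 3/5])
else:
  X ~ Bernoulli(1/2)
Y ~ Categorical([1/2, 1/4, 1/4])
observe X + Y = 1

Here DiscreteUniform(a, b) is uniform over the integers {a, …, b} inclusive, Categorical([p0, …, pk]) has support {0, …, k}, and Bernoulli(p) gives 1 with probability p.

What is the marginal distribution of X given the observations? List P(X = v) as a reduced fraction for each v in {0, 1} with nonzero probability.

P(X=0) = 9/31, P(X=1) = 22/31

Enumerate traces; 4 have nonzero weight after conditioning:
  (Z=2, X=0, Y=1) weight 1/20
  (Z=2, X=1, Y=0) weight 3/20
  (Z=3, X=0, Y=1) weight 1/16
  (Z=3, X=1, Y=0) weight 1/8
Group by X:
  weight(X=0) = 9/80
  weight(X=1) = 11/40
Total weight = 9/80 + 11/40 = 31/80
P(X=0 | obs) = 9/80 / 31/80 = 9/31
P(X=1 | obs) = 11/40 / 31/80 = 22/31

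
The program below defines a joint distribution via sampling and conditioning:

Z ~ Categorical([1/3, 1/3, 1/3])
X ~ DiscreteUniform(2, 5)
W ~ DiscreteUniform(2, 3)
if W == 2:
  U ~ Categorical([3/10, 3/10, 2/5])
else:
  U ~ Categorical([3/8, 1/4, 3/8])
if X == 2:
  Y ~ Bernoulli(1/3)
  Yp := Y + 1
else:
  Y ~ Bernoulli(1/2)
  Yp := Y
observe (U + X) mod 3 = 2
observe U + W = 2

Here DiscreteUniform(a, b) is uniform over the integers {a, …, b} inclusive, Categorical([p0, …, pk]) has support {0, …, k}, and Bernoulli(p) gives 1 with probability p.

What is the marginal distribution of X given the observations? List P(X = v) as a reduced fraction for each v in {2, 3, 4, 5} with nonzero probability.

P(X=2) = 1/2, P(X=5) = 1/2

Enumerate traces; 12 have nonzero weight after conditioning:
  (Z=0, X=2, W=2, U=0, Y=0) weight 1/120
  (Z=0, X=2, W=2, U=0, Y=1) weight 1/240
  (Z=0, X=5, W=2, U=0, Y=0) weight 1/160
  (Z=0, X=5, W=2, U=0, Y=1) weight 1/160
  (Z=1, X=2, W=2, U=0, Y=0) weight 1/120
  (Z=1, X=2, W=2, U=0, Y=1) weight 1/240
  (Z=1, X=5, W=2, U=0, Y=0) weight 1/160
  (Z=1, X=5, W=2, U=0, Y=1) weight 1/160
  … 4 more
Group by X:
  weight(X=2) = 3/80
  weight(X=5) = 3/80
Total weight = 3/80 + 3/80 = 3/40
P(X=2 | obs) = 3/80 / 3/40 = 1/2
P(X=5 | obs) = 3/80 / 3/40 = 1/2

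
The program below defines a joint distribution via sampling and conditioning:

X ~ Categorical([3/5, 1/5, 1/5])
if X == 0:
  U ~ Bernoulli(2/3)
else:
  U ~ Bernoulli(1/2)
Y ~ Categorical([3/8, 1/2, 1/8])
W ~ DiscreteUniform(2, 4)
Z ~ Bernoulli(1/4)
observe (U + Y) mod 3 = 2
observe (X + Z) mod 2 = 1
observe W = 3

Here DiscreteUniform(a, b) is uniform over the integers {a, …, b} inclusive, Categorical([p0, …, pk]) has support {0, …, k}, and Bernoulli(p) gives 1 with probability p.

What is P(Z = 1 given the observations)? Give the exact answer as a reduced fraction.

Enumerate traces; 6 have nonzero weight after conditioning:
  (X=0, U=0, Y=2, W=3, Z=1) weight 1/480
  (X=0, U=1, Y=1, W=3, Z=1) weight 1/60
  (X=1, U=0, Y=2, W=3, Z=0) weight 1/320
  (X=1, U=1, Y=1, W=3, Z=0) weight 1/80
  (X=2, U=0, Y=2, W=3, Z=1) weight 1/960
  (X=2, U=1, Y=1, W=3, Z=1) weight 1/240
Group by Z:
  weight(Z=0) = 1/64
  weight(Z=1) = 23/960
Total weight = 1/64 + 23/960 = 19/480
P(Z=0 | obs) = 1/64 / 19/480 = 15/38
P(Z=1 | obs) = 23/960 / 19/480 = 23/38

P(Z = 1 | obs) = 23/38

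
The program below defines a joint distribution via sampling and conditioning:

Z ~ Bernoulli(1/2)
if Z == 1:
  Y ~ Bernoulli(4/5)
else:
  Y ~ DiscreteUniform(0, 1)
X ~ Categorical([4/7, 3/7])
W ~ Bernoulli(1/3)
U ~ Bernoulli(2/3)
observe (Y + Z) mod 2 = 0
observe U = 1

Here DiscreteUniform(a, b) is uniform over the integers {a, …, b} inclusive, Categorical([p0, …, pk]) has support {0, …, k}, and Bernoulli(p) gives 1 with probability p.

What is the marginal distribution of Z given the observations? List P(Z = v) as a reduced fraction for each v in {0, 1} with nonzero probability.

Enumerate traces; 8 have nonzero weight after conditioning:
  (Z=0, Y=0, X=0, W=0, U=1) weight 4/63
  (Z=0, Y=0, X=0, W=1, U=1) weight 2/63
  (Z=0, Y=0, X=1, W=0, U=1) weight 1/21
  (Z=0, Y=0, X=1, W=1, U=1) weight 1/42
  (Z=1, Y=1, X=0, W=0, U=1) weight 32/315
  (Z=1, Y=1, X=0, W=1, U=1) weight 16/315
  (Z=1, Y=1, X=1, W=0, U=1) weight 8/105
  (Z=1, Y=1, X=1, W=1, U=1) weight 4/105
Group by Z:
  weight(Z=0) = 1/6
  weight(Z=1) = 4/15
Total weight = 1/6 + 4/15 = 13/30
P(Z=0 | obs) = 1/6 / 13/30 = 5/13
P(Z=1 | obs) = 4/15 / 13/30 = 8/13

P(Z=0) = 5/13, P(Z=1) = 8/13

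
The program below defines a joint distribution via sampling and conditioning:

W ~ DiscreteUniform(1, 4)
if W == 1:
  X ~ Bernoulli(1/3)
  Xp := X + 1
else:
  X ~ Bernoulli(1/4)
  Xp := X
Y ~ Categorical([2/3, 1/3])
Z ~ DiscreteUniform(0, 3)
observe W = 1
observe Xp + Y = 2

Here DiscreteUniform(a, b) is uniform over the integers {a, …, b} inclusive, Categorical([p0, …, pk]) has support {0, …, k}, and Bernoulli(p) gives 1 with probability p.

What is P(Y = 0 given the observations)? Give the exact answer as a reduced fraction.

P(Y = 0 | obs) = 1/2

Enumerate traces; 8 have nonzero weight after conditioning:
  (W=1, X=0, Y=1, Z=0) weight 1/72
  (W=1, X=0, Y=1, Z=1) weight 1/72
  (W=1, X=0, Y=1, Z=2) weight 1/72
  (W=1, X=0, Y=1, Z=3) weight 1/72
  (W=1, X=1, Y=0, Z=0) weight 1/72
  (W=1, X=1, Y=0, Z=1) weight 1/72
  (W=1, X=1, Y=0, Z=2) weight 1/72
  (W=1, X=1, Y=0, Z=3) weight 1/72
Group by Y:
  weight(Y=0) = 1/18
  weight(Y=1) = 1/18
Total weight = 1/18 + 1/18 = 1/9
P(Y=0 | obs) = 1/18 / 1/9 = 1/2
P(Y=1 | obs) = 1/18 / 1/9 = 1/2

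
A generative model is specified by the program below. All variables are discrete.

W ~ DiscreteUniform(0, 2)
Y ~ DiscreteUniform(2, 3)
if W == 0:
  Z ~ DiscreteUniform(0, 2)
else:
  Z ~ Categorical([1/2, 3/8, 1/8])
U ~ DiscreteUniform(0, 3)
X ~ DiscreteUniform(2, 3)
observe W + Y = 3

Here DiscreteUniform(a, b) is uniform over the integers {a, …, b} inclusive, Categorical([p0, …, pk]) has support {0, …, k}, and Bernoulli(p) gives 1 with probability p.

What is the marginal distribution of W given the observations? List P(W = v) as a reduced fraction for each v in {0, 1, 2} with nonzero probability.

P(W=0) = 1/2, P(W=1) = 1/2

Enumerate traces; 48 have nonzero weight after conditioning:
  (W=0, Y=3, Z=0, U=0, X=2) weight 1/144
  (W=0, Y=3, Z=0, U=0, X=3) weight 1/144
  (W=0, Y=3, Z=0, U=1, X=2) weight 1/144
  (W=0, Y=3, Z=0, U=1, X=3) weight 1/144
  (W=0, Y=3, Z=0, U=2, X=2) weight 1/144
  (W=0, Y=3, Z=0, U=2, X=3) weight 1/144
  (W=0, Y=3, Z=0, U=3, X=2) weight 1/144
  (W=0, Y=3, Z=0, U=3, X=3) weight 1/144
  (W=1, Y=2, Z=0, U=0, X=2) weight 1/96
  … 39 more
Group by W:
  weight(W=0) = 1/6
  weight(W=1) = 1/6
Total weight = 1/6 + 1/6 = 1/3
P(W=0 | obs) = 1/6 / 1/3 = 1/2
P(W=1 | obs) = 1/6 / 1/3 = 1/2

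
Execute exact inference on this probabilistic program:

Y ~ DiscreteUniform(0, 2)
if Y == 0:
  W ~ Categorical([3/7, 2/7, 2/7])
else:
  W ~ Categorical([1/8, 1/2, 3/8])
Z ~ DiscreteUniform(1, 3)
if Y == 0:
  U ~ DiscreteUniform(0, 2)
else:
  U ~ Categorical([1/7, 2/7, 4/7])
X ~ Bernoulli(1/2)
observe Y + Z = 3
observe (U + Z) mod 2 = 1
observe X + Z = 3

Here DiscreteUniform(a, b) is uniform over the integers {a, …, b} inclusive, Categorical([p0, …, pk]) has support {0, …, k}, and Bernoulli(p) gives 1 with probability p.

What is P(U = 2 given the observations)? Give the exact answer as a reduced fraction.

P(U = 2 | obs) = 7/20

Enumerate traces; 9 have nonzero weight after conditioning:
  (Y=0, W=0, Z=3, U=0, X=0) weight 1/126
  (Y=0, W=0, Z=3, U=2, X=0) weight 1/126
  (Y=0, W=1, Z=3, U=0, X=0) weight 1/189
  (Y=0, W=1, Z=3, U=2, X=0) weight 1/189
  (Y=0, W=2, Z=3, U=0, X=0) weight 1/189
  (Y=0, W=2, Z=3, U=2, X=0) weight 1/189
  (Y=1, W=0, Z=2, U=1, X=1) weight 1/504
  (Y=1, W=1, Z=2, U=1, X=1) weight 1/126
  … 1 more
Group by U:
  weight(U=0) = 1/54
  weight(U=1) = 1/63
  weight(U=2) = 1/54
Total weight = 1/54 + 1/63 + 1/54 = 10/189
P(U=0 | obs) = 1/54 / 10/189 = 7/20
P(U=1 | obs) = 1/63 / 10/189 = 3/10
P(U=2 | obs) = 1/54 / 10/189 = 7/20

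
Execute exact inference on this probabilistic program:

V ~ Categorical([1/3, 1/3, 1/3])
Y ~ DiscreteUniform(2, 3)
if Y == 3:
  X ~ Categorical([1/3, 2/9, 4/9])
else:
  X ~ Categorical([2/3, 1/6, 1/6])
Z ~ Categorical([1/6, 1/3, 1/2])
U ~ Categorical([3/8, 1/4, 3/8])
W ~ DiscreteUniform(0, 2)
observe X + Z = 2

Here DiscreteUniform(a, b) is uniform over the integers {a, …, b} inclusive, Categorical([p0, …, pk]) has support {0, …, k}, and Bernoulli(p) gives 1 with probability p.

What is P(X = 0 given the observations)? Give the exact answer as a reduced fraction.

Enumerate traces; 162 have nonzero weight after conditioning:
  (V=0, Y=2, X=0, Z=2, U=0, W=0) weight 1/144
  (V=0, Y=2, X=0, Z=2, U=0, W=1) weight 1/144
  (V=0, Y=2, X=0, Z=2, U=0, W=2) weight 1/144
  (V=0, Y=2, X=0, Z=2, U=1, W=0) weight 1/216
  (V=0, Y=2, X=0, Z=2, U=1, W=1) weight 1/216
  (V=0, Y=2, X=0, Z=2, U=1, W=2) weight 1/216
  (V=0, Y=2, X=0, Z=2, U=2, W=0) weight 1/144
  (V=0, Y=2, X=0, Z=2, U=2, W=1) weight 1/144
  (V=0, Y=2, X=1, Z=1, U=0, W=0) weight 1/864
  (V=0, Y=2, X=2, Z=0, U=0, W=0) weight 1/1728
  … 152 more
Group by X:
  weight(X=0) = 1/4
  weight(X=1) = 7/108
  weight(X=2) = 11/216
Total weight = 1/4 + 7/108 + 11/216 = 79/216
P(X=0 | obs) = 1/4 / 79/216 = 54/79
P(X=1 | obs) = 7/108 / 79/216 = 14/79
P(X=2 | obs) = 11/216 / 79/216 = 11/79

P(X = 0 | obs) = 54/79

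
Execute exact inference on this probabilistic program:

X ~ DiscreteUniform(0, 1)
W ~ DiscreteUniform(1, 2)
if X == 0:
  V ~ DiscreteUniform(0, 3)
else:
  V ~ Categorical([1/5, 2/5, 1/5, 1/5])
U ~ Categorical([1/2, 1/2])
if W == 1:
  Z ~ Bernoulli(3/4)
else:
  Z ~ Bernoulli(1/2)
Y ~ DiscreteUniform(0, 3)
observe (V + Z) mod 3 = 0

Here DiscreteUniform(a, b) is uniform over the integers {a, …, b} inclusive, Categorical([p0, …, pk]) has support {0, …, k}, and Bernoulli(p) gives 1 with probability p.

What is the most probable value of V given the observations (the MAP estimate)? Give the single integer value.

argmax_v P(V = v | obs) = 2

Enumerate traces; 96 have nonzero weight after conditioning:
  (X=0, W=1, V=0, U=0, Z=0, Y=0) weight 1/512
  (X=0, W=1, V=0, U=0, Z=0, Y=1) weight 1/512
  (X=0, W=1, V=0, U=0, Z=0, Y=2) weight 1/512
  (X=0, W=1, V=0, U=0, Z=0, Y=3) weight 1/512
  (X=0, W=1, V=0, U=1, Z=0, Y=0) weight 1/512
  (X=0, W=1, V=0, U=1, Z=0, Y=1) weight 1/512
  (X=0, W=1, V=0, U=1, Z=0, Y=2) weight 1/512
  (X=0, W=1, V=0, U=1, Z=0, Y=3) weight 1/512
  (X=0, W=1, V=2, U=0, Z=1, Y=0) weight 3/512
  (X=0, W=1, V=3, U=0, Z=0, Y=0) weight 1/512
  … 86 more
Group by V:
  weight(V=0) = 27/320
  weight(V=2) = 9/64
  weight(V=3) = 27/320
Total weight = 27/320 + 9/64 + 27/320 = 99/320
P(V=0 | obs) = 27/320 / 99/320 = 3/11
P(V=2 | obs) = 9/64 / 99/320 = 5/11
P(V=3 | obs) = 27/320 / 99/320 = 3/11
argmax = 2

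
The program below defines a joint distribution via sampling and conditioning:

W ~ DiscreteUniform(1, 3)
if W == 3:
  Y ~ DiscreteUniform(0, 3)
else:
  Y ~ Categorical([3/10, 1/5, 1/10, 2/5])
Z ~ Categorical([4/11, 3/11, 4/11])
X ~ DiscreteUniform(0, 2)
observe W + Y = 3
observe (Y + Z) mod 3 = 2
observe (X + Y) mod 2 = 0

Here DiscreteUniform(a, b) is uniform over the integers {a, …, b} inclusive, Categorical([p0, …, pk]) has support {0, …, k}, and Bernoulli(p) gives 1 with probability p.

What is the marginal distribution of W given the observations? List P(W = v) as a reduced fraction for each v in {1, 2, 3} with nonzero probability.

P(W=1) = 4/17, P(W=2) = 3/17, P(W=3) = 10/17

Enumerate traces; 5 have nonzero weight after conditioning:
  (W=1, Y=2, Z=0, X=0) weight 2/495
  (W=1, Y=2, Z=0, X=2) weight 2/495
  (W=2, Y=1, Z=1, X=1) weight 1/165
  (W=3, Y=0, Z=2, X=0) weight 1/99
  (W=3, Y=0, Z=2, X=2) weight 1/99
Group by W:
  weight(W=1) = 4/495
  weight(W=2) = 1/165
  weight(W=3) = 2/99
Total weight = 4/495 + 1/165 + 2/99 = 17/495
P(W=1 | obs) = 4/495 / 17/495 = 4/17
P(W=2 | obs) = 1/165 / 17/495 = 3/17
P(W=3 | obs) = 2/99 / 17/495 = 10/17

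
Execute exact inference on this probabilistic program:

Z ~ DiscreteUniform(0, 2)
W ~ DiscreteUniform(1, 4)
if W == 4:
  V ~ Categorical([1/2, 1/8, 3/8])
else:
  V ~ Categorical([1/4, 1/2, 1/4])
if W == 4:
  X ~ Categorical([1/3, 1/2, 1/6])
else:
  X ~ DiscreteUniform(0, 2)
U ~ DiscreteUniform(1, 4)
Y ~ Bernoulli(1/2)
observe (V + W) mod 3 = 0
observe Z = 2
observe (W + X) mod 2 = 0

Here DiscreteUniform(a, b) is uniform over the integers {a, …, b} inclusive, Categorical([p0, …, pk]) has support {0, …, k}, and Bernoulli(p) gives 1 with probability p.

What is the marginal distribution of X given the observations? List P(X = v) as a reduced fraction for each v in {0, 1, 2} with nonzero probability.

Enumerate traces; 48 have nonzero weight after conditioning:
  (Z=2, W=1, V=2, X=1, U=1, Y=0) weight 1/1152
  (Z=2, W=1, V=2, X=1, U=1, Y=1) weight 1/1152
  (Z=2, W=1, V=2, X=1, U=2, Y=0) weight 1/1152
  (Z=2, W=1, V=2, X=1, U=2, Y=1) weight 1/1152
  (Z=2, W=1, V=2, X=1, U=3, Y=0) weight 1/1152
  (Z=2, W=1, V=2, X=1, U=3, Y=1) weight 1/1152
  (Z=2, W=1, V=2, X=1, U=4, Y=0) weight 1/1152
  (Z=2, W=1, V=2, X=1, U=4, Y=1) weight 1/1152
  (Z=2, W=2, V=1, X=0, U=1, Y=0) weight 1/576
  (Z=2, W=2, V=1, X=2, U=1, Y=0) weight 1/576
  … 38 more
Group by X:
  weight(X=0) = 7/288
  weight(X=1) = 1/72
  weight(X=2) = 11/576
Total weight = 7/288 + 1/72 + 11/576 = 11/192
P(X=0 | obs) = 7/288 / 11/192 = 14/33
P(X=1 | obs) = 1/72 / 11/192 = 8/33
P(X=2 | obs) = 11/576 / 11/192 = 1/3

P(X=0) = 14/33, P(X=1) = 8/33, P(X=2) = 1/3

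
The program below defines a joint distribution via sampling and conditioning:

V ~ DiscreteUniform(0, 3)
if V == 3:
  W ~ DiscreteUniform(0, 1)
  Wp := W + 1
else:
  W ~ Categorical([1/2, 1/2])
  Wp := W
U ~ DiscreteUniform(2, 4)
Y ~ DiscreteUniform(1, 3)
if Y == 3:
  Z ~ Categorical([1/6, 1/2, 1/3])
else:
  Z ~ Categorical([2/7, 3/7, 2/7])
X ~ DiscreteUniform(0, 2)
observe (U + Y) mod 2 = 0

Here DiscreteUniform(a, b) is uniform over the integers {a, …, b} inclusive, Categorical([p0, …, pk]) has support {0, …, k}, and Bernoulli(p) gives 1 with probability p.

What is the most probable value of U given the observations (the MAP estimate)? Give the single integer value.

Enumerate traces; 288 have nonzero weight after conditioning:
  (V=0, W=0, U=2, Y=2, Z=0, X=0) weight 1/756
  (V=0, W=0, U=2, Y=2, Z=0, X=1) weight 1/756
  (V=0, W=0, U=2, Y=2, Z=0, X=2) weight 1/756
  (V=0, W=0, U=2, Y=2, Z=1, X=0) weight 1/504
  (V=0, W=0, U=2, Y=2, Z=1, X=1) weight 1/504
  (V=0, W=0, U=2, Y=2, Z=1, X=2) weight 1/504
  (V=0, W=0, U=2, Y=2, Z=2, X=0) weight 1/756
  (V=0, W=0, U=2, Y=2, Z=2, X=1) weight 1/756
  (V=0, W=0, U=3, Y=1, Z=0, X=0) weight 1/756
  (V=0, W=0, U=4, Y=2, Z=0, X=0) weight 1/756
  … 278 more
Group by U:
  weight(U=2) = 1/9
  weight(U=3) = 2/9
  weight(U=4) = 1/9
Total weight = 1/9 + 2/9 + 1/9 = 4/9
P(U=2 | obs) = 1/9 / 4/9 = 1/4
P(U=3 | obs) = 2/9 / 4/9 = 1/2
P(U=4 | obs) = 1/9 / 4/9 = 1/4
argmax = 3

argmax_v P(U = v | obs) = 3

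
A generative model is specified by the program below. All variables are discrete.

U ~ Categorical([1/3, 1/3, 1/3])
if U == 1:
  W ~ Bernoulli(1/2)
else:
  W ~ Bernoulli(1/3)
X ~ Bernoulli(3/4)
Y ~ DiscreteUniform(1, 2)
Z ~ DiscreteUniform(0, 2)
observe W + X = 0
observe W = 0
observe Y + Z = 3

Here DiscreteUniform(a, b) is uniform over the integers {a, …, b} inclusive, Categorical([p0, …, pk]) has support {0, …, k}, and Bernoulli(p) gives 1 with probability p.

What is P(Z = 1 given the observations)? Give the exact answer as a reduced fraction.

Enumerate traces; 6 have nonzero weight after conditioning:
  (U=0, W=0, X=0, Y=1, Z=2) weight 1/108
  (U=0, W=0, X=0, Y=2, Z=1) weight 1/108
  (U=1, W=0, X=0, Y=1, Z=2) weight 1/144
  (U=1, W=0, X=0, Y=2, Z=1) weight 1/144
  (U=2, W=0, X=0, Y=1, Z=2) weight 1/108
  (U=2, W=0, X=0, Y=2, Z=1) weight 1/108
Group by Z:
  weight(Z=1) = 11/432
  weight(Z=2) = 11/432
Total weight = 11/432 + 11/432 = 11/216
P(Z=1 | obs) = 11/432 / 11/216 = 1/2
P(Z=2 | obs) = 11/432 / 11/216 = 1/2

P(Z = 1 | obs) = 1/2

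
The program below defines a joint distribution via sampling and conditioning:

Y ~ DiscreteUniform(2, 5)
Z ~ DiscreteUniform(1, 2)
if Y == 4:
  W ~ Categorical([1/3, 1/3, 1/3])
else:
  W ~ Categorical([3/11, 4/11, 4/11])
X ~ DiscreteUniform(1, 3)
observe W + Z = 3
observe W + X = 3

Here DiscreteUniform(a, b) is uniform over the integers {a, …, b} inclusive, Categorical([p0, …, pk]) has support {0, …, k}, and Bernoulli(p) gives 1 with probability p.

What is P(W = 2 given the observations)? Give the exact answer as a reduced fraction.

P(W = 2 | obs) = 1/2

Enumerate traces; 8 have nonzero weight after conditioning:
  (Y=2, Z=1, W=2, X=1) weight 1/66
  (Y=2, Z=2, W=1, X=2) weight 1/66
  (Y=3, Z=1, W=2, X=1) weight 1/66
  (Y=3, Z=2, W=1, X=2) weight 1/66
  (Y=4, Z=1, W=2, X=1) weight 1/72
  (Y=4, Z=2, W=1, X=2) weight 1/72
  (Y=5, Z=1, W=2, X=1) weight 1/66
  (Y=5, Z=2, W=1, X=2) weight 1/66
Group by W:
  weight(W=1) = 47/792
  weight(W=2) = 47/792
Total weight = 47/792 + 47/792 = 47/396
P(W=1 | obs) = 47/792 / 47/396 = 1/2
P(W=2 | obs) = 47/792 / 47/396 = 1/2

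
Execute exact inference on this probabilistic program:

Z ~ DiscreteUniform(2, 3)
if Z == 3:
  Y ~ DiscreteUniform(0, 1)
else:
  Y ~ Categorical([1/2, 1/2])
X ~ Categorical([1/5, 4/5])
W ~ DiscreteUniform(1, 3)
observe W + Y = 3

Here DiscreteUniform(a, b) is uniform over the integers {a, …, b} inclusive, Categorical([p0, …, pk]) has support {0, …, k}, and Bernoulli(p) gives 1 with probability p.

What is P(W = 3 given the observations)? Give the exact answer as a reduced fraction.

P(W = 3 | obs) = 1/2

Enumerate traces; 8 have nonzero weight after conditioning:
  (Z=2, Y=0, X=0, W=3) weight 1/60
  (Z=2, Y=0, X=1, W=3) weight 1/15
  (Z=2, Y=1, X=0, W=2) weight 1/60
  (Z=2, Y=1, X=1, W=2) weight 1/15
  (Z=3, Y=0, X=0, W=3) weight 1/60
  (Z=3, Y=0, X=1, W=3) weight 1/15
  (Z=3, Y=1, X=0, W=2) weight 1/60
  (Z=3, Y=1, X=1, W=2) weight 1/15
Group by W:
  weight(W=2) = 1/6
  weight(W=3) = 1/6
Total weight = 1/6 + 1/6 = 1/3
P(W=2 | obs) = 1/6 / 1/3 = 1/2
P(W=3 | obs) = 1/6 / 1/3 = 1/2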